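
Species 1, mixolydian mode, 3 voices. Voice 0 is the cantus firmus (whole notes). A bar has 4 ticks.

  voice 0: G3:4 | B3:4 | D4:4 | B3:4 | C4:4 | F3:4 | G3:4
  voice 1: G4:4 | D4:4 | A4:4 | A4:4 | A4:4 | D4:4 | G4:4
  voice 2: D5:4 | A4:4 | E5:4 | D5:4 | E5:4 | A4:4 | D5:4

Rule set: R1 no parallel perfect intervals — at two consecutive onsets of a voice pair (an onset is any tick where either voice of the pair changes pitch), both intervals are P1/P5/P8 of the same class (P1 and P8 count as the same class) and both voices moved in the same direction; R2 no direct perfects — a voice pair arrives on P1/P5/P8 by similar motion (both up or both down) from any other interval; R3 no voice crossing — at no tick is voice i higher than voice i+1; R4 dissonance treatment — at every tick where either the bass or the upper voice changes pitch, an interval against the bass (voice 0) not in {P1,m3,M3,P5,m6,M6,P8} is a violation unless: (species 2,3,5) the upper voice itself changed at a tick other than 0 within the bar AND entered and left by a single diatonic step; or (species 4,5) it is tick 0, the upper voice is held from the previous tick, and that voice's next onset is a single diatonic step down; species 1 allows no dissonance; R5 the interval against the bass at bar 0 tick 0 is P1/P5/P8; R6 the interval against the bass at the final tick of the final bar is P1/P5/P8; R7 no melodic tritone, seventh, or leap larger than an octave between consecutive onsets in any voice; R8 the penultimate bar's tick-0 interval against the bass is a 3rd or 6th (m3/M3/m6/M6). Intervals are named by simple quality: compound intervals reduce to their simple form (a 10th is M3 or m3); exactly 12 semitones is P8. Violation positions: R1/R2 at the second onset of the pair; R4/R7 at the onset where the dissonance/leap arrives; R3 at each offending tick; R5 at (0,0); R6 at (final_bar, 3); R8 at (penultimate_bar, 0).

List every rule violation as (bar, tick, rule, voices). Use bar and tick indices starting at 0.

(1, 0, R1, (1, 2))
(1, 0, R4, (0, 2))
(2, 0, R1, (1, 2))
(2, 0, R2, (0, 1))
(2, 0, R4, (0, 2))
(3, 0, R4, (0, 1))
(5, 0, R1, (1, 2))
(6, 0, R1, (1, 2))
(6, 0, R2, (0, 1))
(6, 0, R2, (0, 2))

bar 0: v0=G3 v1=G4 v2=D5 downbeat P5
bar 1: v0=B3 v1=D4 v2=A4 downbeat m7
bar 2: v0=D4 v1=A4 v2=E5 downbeat M2
bar 3: v0=B3 v1=A4 v2=D5 downbeat m3
bar 4: v0=C4 v1=A4 v2=E5 downbeat M3
bar 5: v0=F3 v1=D4 v2=A4 downbeat M3
bar 6: v0=G3 v1=G4 v2=D5 downbeat P5
  -> R1 @ bar 1 tick 0 v(1, 2): G4/D5 P5 -> D4/A4 P5 similar
  -> R4 @ bar 1 tick 0 v(0, 2): B3/A4 m7 untreated
  -> R1 @ bar 2 tick 0 v(1, 2): D4/A4 P5 -> A4/E5 P5 similar
  -> R2 @ bar 2 tick 0 v(0, 1): B3/D4 m3 -> D4/A4 P5 similar
  -> R4 @ bar 2 tick 0 v(0, 2): D4/E5 M2 untreated
  -> R4 @ bar 3 tick 0 v(0, 1): B3/A4 m7 untreated
  -> R1 @ bar 5 tick 0 v(1, 2): A4/E5 P5 -> D4/A4 P5 similar
  -> R1 @ bar 6 tick 0 v(1, 2): D4/A4 P5 -> G4/D5 P5 similar
  -> R2 @ bar 6 tick 0 v(0, 1): F3/D4 M6 -> G3/G4 P8 similar
  -> R2 @ bar 6 tick 0 v(0, 2): F3/A4 M3 -> G3/D5 P5 similar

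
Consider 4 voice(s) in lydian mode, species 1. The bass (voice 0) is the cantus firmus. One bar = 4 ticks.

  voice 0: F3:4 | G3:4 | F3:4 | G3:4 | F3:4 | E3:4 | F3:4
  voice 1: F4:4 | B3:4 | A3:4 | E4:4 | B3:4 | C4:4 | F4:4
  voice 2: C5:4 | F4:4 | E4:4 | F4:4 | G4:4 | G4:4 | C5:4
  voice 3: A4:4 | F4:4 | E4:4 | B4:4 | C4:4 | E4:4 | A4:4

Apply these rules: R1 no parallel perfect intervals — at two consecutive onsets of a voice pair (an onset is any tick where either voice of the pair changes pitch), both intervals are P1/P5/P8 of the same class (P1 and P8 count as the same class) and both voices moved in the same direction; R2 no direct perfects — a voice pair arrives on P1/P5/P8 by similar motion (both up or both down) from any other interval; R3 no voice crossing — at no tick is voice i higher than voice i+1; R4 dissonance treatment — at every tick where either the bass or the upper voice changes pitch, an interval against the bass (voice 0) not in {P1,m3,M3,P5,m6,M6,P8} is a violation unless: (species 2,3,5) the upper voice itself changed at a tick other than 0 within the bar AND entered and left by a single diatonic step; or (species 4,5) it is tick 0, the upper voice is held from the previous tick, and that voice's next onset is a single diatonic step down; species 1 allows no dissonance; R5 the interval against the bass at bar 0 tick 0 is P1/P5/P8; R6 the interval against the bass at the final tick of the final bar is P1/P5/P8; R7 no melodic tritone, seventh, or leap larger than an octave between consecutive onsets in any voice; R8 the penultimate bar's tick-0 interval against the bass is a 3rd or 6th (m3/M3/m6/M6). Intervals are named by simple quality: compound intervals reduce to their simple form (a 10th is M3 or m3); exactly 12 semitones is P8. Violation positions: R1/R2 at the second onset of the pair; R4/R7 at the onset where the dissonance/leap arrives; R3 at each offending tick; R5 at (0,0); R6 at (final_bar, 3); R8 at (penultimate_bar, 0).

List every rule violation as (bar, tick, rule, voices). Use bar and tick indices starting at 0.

bar 0: v0=F3 v1=F4 v2=C5 v3=A4 downbeat M3
bar 1: v0=G3 v1=B3 v2=F4 v3=F4 downbeat m7
bar 2: v0=F3 v1=A3 v2=E4 v3=E4 downbeat M7
bar 3: v0=G3 v1=E4 v2=F4 v3=B4 downbeat M3
bar 4: v0=F3 v1=B3 v2=G4 v3=C4 downbeat P5
bar 5: v0=E3 v1=C4 v2=G4 v3=E4 downbeat P8
bar 6: v0=F3 v1=F4 v2=C5 v3=A4 downbeat M3
  -> R3 @ bar 0 tick 0 v(2, 3): C5 above A4
  -> R5 @ bar 0 tick 0 v(0, 3): opens on M3
  -> R3 @ bar 0 tick 1 v(2, 3): C5 above A4
  -> R3 @ bar 0 tick 2 v(2, 3): C5 above A4
  -> R3 @ bar 0 tick 3 v(2, 3): C5 above A4
  -> R2 @ bar 1 tick 0 v(2, 3): C5/A4 m3 -> F4/F4 P1 similar
  -> R4 @ bar 1 tick 0 v(0, 2): G3/F4 m7 untreated
  -> R4 @ bar 1 tick 0 v(0, 3): G3/F4 m7 untreated
  -> R7 @ bar 1 tick 0 v(1,): F4->B3 leap 6st
  -> R1 @ bar 2 tick 0 v(2, 3): F4/F4 P1 -> E4/E4 P1 similar
  -> R2 @ bar 2 tick 0 v(1, 2): B3/F4 TT -> A3/E4 P5 similar
  -> R2 @ bar 2 tick 0 v(1, 3): B3/F4 TT -> A3/E4 P5 similar
  -> R4 @ bar 2 tick 0 v(0, 2): F3/E4 M7 untreated
  -> R4 @ bar 2 tick 0 v(0, 3): F3/E4 M7 untreated
  -> R1 @ bar 3 tick 0 v(1, 3): A3/E4 P5 -> E4/B4 P5 similar
  -> R4 @ bar 3 tick 0 v(0, 2): G3/F4 m7 untreated
  -> R2 @ bar 4 tick 0 v(0, 3): G3/B4 M3 -> F3/C4 P5 similar
  -> R3 @ bar 4 tick 0 v(2, 3): G4 above C4
  -> R4 @ bar 4 tick 0 v(0, 1): F3/B3 TT untreated
  -> R4 @ bar 4 tick 0 v(0, 2): F3/G4 M2 untreated
  -> R7 @ bar 4 tick 0 v(3,): B4->C4 leap 11st
  -> R3 @ bar 4 tick 1 v(2, 3): G4 above C4
  -> R3 @ bar 4 tick 2 v(2, 3): G4 above C4
  -> R3 @ bar 4 tick 3 v(2, 3): G4 above C4
  -> R3 @ bar 5 tick 0 v(2, 3): G4 above E4
  -> R8 @ bar 5 tick 0 v(0, 3): penult P8 not 3rd/6th
  -> R3 @ bar 5 tick 1 v(2, 3): G4 above E4
  -> R3 @ bar 5 tick 2 v(2, 3): G4 above E4
  -> R3 @ bar 5 tick 3 v(2, 3): G4 above E4
  -> R1 @ bar 6 tick 0 v(1, 2): C4/G4 P5 -> F4/C5 P5 similar
  -> R2 @ bar 6 tick 0 v(0, 1): E3/C4 m6 -> F3/F4 P8 similar
  -> R2 @ bar 6 tick 0 v(0, 2): E3/G4 m3 -> F3/C5 P5 similar
  -> R3 @ bar 6 tick 0 v(2, 3): C5 above A4
  -> R3 @ bar 6 tick 1 v(2, 3): C5 above A4
  -> R3 @ bar 6 tick 2 v(2, 3): C5 above A4
  -> R3 @ bar 6 tick 3 v(2, 3): C5 above A4
  -> R6 @ bar 6 tick 3 v(0, 3): closes on M3

(0, 0, R3, (2, 3))
(0, 0, R5, (0, 3))
(0, 1, R3, (2, 3))
(0, 2, R3, (2, 3))
(0, 3, R3, (2, 3))
(1, 0, R2, (2, 3))
(1, 0, R4, (0, 2))
(1, 0, R4, (0, 3))
(1, 0, R7, (1,))
(2, 0, R1, (2, 3))
(2, 0, R2, (1, 2))
(2, 0, R2, (1, 3))
(2, 0, R4, (0, 2))
(2, 0, R4, (0, 3))
(3, 0, R1, (1, 3))
(3, 0, R4, (0, 2))
(4, 0, R2, (0, 3))
(4, 0, R3, (2, 3))
(4, 0, R4, (0, 1))
(4, 0, R4, (0, 2))
(4, 0, R7, (3,))
(4, 1, R3, (2, 3))
(4, 2, R3, (2, 3))
(4, 3, R3, (2, 3))
(5, 0, R3, (2, 3))
(5, 0, R8, (0, 3))
(5, 1, R3, (2, 3))
(5, 2, R3, (2, 3))
(5, 3, R3, (2, 3))
(6, 0, R1, (1, 2))
(6, 0, R2, (0, 1))
(6, 0, R2, (0, 2))
(6, 0, R3, (2, 3))
(6, 1, R3, (2, 3))
(6, 2, R3, (2, 3))
(6, 3, R3, (2, 3))
(6, 3, R6, (0, 3))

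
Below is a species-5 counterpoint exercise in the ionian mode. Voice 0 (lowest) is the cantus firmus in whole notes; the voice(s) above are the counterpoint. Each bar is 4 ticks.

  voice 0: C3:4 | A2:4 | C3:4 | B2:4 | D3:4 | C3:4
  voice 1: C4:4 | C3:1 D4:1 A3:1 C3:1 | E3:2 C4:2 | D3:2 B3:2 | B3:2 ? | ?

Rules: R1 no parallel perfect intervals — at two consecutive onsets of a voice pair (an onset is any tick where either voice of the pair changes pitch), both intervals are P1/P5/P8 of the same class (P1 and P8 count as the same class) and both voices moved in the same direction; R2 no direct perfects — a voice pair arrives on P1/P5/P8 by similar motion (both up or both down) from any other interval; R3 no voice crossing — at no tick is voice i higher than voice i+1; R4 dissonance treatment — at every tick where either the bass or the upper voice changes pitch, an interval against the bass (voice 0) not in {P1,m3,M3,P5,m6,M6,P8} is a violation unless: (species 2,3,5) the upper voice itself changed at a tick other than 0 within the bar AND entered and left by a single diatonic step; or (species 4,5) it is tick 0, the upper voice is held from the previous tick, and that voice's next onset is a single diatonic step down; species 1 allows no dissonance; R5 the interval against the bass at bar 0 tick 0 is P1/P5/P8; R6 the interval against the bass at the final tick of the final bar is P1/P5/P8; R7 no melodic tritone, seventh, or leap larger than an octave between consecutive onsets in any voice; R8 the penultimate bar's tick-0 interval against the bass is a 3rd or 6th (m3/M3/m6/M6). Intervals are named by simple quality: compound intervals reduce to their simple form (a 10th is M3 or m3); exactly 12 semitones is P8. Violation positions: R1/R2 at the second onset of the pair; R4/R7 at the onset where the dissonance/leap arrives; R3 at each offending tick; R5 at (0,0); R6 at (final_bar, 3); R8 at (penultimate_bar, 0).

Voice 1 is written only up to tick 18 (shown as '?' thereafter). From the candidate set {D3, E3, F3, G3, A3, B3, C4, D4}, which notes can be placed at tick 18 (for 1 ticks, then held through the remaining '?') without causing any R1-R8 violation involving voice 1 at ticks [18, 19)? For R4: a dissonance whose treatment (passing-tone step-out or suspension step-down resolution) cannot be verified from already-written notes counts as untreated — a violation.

D3: legal
E3: violates R4
F3: violates R7
G3: violates R4
A3: legal
B3: legal
C4: violates R4
D4: legal

{A3, B3, D3, D4}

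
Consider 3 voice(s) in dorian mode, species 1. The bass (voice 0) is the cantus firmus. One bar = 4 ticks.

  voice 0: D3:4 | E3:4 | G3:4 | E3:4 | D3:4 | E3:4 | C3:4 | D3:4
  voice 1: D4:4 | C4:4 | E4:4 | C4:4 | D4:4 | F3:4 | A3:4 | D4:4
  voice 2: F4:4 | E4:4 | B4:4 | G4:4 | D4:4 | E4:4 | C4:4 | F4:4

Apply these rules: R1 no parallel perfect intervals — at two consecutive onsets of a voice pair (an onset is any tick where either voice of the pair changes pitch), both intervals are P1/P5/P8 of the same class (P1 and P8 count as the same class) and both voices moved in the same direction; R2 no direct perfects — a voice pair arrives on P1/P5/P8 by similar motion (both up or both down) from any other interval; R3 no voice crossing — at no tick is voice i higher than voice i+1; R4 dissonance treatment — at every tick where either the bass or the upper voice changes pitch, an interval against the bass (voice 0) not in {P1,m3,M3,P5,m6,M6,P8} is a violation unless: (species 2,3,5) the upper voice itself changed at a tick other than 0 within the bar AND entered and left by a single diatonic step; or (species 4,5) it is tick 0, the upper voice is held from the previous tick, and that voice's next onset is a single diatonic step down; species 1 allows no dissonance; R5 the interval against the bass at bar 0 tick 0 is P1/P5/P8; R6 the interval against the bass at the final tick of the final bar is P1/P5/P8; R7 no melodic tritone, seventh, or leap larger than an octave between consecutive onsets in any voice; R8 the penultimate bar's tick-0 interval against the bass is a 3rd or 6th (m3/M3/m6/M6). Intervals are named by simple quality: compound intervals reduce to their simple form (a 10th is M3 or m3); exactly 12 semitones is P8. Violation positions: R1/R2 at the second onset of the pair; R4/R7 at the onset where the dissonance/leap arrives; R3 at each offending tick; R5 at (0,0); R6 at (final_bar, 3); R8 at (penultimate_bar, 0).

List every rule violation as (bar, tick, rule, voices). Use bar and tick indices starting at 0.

bar 0: v0=D3 v1=D4 v2=F4 downbeat m3
bar 1: v0=E3 v1=C4 v2=E4 downbeat P8
bar 2: v0=G3 v1=E4 v2=B4 downbeat M3
bar 3: v0=E3 v1=C4 v2=G4 downbeat m3
bar 4: v0=D3 v1=D4 v2=D4 downbeat P8
bar 5: v0=E3 v1=F3 v2=E4 downbeat P8
bar 6: v0=C3 v1=A3 v2=C4 downbeat P8
bar 7: v0=D3 v1=D4 v2=F4 downbeat m3
  -> R5 @ bar 0 tick 0 v(0, 2): opens on m3
  -> R2 @ bar 2 tick 0 v(1, 2): C4/E4 M3 -> E4/B4 P5 similar
  -> R1 @ bar 3 tick 0 v(1, 2): E4/B4 P5 -> C4/G4 P5 similar
  -> R2 @ bar 4 tick 0 v(0, 2): E3/G4 m3 -> D3/D4 P8 similar
  -> R1 @ bar 5 tick 0 v(0, 2): D3/D4 P8 -> E3/E4 P8 similar
  -> R4 @ bar 5 tick 0 v(0, 1): E3/F3 m2 untreated
  -> R1 @ bar 6 tick 0 v(0, 2): E3/E4 P8 -> C3/C4 P8 similar
  -> R8 @ bar 6 tick 0 v(0, 2): penult P8 not 3rd/6th
  -> R2 @ bar 7 tick 0 v(0, 1): C3/A3 M6 -> D3/D4 P8 similar
  -> R6 @ bar 7 tick 3 v(0, 2): closes on m3

(0, 0, R5, (0, 2))
(2, 0, R2, (1, 2))
(3, 0, R1, (1, 2))
(4, 0, R2, (0, 2))
(5, 0, R1, (0, 2))
(5, 0, R4, (0, 1))
(6, 0, R1, (0, 2))
(6, 0, R8, (0, 2))
(7, 0, R2, (0, 1))
(7, 3, R6, (0, 2))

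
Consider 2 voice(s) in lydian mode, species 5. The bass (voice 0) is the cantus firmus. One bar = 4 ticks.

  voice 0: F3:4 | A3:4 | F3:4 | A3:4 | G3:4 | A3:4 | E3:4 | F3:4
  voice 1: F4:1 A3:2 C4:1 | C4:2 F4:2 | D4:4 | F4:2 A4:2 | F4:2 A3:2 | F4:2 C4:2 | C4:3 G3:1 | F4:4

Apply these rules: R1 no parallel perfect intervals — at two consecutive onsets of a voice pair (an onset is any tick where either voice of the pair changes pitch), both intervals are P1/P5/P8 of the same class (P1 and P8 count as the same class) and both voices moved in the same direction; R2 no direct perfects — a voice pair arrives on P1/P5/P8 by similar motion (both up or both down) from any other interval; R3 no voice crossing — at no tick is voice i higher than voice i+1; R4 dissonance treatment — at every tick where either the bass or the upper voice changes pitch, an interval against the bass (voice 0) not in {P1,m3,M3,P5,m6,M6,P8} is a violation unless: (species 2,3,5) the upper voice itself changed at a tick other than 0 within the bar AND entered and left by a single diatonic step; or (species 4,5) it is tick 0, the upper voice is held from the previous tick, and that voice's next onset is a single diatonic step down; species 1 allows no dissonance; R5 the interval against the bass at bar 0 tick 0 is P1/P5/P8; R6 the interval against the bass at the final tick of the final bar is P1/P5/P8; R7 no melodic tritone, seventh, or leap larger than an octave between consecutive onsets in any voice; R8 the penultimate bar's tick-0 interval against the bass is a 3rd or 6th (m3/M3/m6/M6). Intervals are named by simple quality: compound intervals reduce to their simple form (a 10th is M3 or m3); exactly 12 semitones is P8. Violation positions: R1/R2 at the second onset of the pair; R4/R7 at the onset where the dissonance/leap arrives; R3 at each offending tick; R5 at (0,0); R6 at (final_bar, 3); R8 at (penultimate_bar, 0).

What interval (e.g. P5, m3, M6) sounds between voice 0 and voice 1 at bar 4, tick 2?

voice 0=G3 voice 1=A3 -> M2

M2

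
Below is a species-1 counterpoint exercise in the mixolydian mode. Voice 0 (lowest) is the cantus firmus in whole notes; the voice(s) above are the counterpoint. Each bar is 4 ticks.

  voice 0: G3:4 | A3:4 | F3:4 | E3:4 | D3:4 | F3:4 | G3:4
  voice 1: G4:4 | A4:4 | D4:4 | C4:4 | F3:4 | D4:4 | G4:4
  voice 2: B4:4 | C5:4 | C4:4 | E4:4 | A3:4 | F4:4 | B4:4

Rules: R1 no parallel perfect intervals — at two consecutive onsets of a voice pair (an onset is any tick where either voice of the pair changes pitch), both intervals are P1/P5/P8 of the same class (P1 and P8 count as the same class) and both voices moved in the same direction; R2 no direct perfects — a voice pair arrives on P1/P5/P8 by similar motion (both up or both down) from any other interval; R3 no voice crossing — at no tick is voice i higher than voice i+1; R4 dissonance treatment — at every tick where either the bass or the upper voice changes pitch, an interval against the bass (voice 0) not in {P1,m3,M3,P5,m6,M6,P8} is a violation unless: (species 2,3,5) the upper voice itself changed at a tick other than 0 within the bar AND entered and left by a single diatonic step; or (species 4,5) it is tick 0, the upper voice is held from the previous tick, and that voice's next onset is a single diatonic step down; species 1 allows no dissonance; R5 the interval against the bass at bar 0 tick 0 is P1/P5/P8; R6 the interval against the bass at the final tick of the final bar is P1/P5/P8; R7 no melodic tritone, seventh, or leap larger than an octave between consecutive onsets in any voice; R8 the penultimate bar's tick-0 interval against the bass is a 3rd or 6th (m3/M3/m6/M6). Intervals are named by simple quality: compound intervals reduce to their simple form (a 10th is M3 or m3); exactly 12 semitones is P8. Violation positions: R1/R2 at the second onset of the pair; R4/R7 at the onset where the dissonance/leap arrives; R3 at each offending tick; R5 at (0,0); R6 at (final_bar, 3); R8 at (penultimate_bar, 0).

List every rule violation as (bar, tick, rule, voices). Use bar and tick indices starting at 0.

(0, 0, R5, (0, 2))
(1, 0, R1, (0, 1))
(2, 0, R2, (0, 2))
(2, 0, R3, (1, 2))
(2, 1, R3, (1, 2))
(2, 2, R3, (1, 2))
(2, 3, R3, (1, 2))
(4, 0, R2, (0, 2))
(5, 0, R2, (0, 2))
(5, 0, R8, (0, 2))
(6, 0, R2, (0, 1))
(6, 0, R7, (2,))
(6, 3, R6, (0, 2))

bar 0: v0=G3 v1=G4 v2=B4 downbeat M3
bar 1: v0=A3 v1=A4 v2=C5 downbeat m3
bar 2: v0=F3 v1=D4 v2=C4 downbeat P5
bar 3: v0=E3 v1=C4 v2=E4 downbeat P8
bar 4: v0=D3 v1=F3 v2=A3 downbeat P5
bar 5: v0=F3 v1=D4 v2=F4 downbeat P8
bar 6: v0=G3 v1=G4 v2=B4 downbeat M3
  -> R5 @ bar 0 tick 0 v(0, 2): opens on M3
  -> R1 @ bar 1 tick 0 v(0, 1): G3/G4 P8 -> A3/A4 P8 similar
  -> R2 @ bar 2 tick 0 v(0, 2): A3/C5 m3 -> F3/C4 P5 similar
  -> R3 @ bar 2 tick 0 v(1, 2): D4 above C4
  -> R3 @ bar 2 tick 1 v(1, 2): D4 above C4
  -> R3 @ bar 2 tick 2 v(1, 2): D4 above C4
  -> R3 @ bar 2 tick 3 v(1, 2): D4 above C4
  -> R2 @ bar 4 tick 0 v(0, 2): E3/E4 P8 -> D3/A3 P5 similar
  -> R2 @ bar 5 tick 0 v(0, 2): D3/A3 P5 -> F3/F4 P8 similar
  -> R8 @ bar 5 tick 0 v(0, 2): penult P8 not 3rd/6th
  -> R2 @ bar 6 tick 0 v(0, 1): F3/D4 M6 -> G3/G4 P8 similar
  -> R7 @ bar 6 tick 0 v(2,): F4->B4 leap 6st
  -> R6 @ bar 6 tick 3 v(0, 2): closes on M3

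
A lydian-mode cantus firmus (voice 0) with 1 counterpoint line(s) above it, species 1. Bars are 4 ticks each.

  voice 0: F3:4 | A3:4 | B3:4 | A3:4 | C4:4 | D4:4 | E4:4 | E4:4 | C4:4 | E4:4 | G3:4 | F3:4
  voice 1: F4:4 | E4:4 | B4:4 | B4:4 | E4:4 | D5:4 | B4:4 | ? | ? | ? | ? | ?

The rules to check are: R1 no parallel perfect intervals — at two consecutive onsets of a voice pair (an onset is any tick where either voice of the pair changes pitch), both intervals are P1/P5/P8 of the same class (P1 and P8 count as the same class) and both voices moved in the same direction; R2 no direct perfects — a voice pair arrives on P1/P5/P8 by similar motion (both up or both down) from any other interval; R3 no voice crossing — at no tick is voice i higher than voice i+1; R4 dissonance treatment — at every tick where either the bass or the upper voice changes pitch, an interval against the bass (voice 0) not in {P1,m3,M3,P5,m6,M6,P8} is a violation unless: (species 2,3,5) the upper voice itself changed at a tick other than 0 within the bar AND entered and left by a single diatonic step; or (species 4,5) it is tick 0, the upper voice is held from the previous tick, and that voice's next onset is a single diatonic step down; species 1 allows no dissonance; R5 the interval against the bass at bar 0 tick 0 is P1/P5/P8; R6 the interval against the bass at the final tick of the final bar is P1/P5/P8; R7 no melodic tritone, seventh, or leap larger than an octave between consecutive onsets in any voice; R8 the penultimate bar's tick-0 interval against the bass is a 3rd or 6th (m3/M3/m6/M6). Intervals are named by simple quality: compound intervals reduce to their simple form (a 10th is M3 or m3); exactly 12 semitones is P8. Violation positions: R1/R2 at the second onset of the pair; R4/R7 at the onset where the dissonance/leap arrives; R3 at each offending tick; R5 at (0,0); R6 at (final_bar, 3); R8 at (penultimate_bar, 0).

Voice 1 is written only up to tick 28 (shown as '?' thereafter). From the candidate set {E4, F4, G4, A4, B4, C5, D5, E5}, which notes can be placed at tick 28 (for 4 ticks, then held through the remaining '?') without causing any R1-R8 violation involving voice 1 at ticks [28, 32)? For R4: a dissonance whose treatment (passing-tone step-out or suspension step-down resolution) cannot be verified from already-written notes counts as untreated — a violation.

{B4, C5, E4, E5, G4}

E4: legal
F4: violates R4,R7
G4: legal
A4: violates R4
B4: legal
C5: legal
D5: violates R4
E5: legal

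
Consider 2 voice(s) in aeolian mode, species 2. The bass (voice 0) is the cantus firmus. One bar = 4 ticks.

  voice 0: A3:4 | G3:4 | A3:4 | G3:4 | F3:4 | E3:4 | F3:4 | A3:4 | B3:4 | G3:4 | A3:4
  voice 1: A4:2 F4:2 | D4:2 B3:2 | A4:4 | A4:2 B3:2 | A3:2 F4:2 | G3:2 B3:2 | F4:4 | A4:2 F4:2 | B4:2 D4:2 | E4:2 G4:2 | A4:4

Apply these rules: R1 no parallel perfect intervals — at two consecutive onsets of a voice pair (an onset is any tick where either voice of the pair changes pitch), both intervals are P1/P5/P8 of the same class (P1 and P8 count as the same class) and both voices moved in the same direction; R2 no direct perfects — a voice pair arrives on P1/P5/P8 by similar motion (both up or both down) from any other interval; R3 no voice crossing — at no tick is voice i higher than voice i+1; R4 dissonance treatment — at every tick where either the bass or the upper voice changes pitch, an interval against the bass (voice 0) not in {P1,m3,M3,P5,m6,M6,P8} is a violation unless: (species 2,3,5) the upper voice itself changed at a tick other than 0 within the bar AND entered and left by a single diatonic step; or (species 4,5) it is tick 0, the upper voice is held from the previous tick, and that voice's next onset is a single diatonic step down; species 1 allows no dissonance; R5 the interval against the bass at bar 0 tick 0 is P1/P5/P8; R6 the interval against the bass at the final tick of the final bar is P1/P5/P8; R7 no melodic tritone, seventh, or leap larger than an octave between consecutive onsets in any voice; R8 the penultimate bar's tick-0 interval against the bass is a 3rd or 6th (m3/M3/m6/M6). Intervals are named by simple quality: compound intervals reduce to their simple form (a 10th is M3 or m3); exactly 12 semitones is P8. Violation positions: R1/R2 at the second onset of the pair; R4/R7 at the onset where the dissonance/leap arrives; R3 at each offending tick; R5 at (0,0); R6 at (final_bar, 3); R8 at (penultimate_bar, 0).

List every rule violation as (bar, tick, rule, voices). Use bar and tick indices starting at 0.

bar 0: v0=A3 v1=A4 downbeat P8
bar 1: v0=G3 v1=D4 downbeat P5
bar 2: v0=A3 v1=A4 downbeat P8
bar 3: v0=G3 v1=A4 downbeat M2
bar 4: v0=F3 v1=A3 downbeat M3
bar 5: v0=E3 v1=G3 downbeat m3
bar 6: v0=F3 v1=F4 downbeat P8
bar 7: v0=A3 v1=A4 downbeat P8
bar 8: v0=B3 v1=B4 downbeat P8
bar 9: v0=G3 v1=E4 downbeat M6
bar 10: v0=A3 v1=A4 downbeat P8
  -> R2 @ bar 1 tick 0 v(0, 1): A3/F4 m6 -> G3/D4 P5 similar
  -> R2 @ bar 2 tick 0 v(0, 1): G3/B3 M3 -> A3/A4 P8 similar
  -> R7 @ bar 2 tick 0 v(1,): B3->A4 leap 10st
  -> R4 @ bar 3 tick 0 v(0, 1): G3/A4 M2 untreated
  -> R7 @ bar 3 tick 2 v(1,): A4->B3 leap 10st
  -> R7 @ bar 5 tick 0 v(1,): F4->G3 leap 10st
  -> R2 @ bar 6 tick 0 v(0, 1): E3/B3 P5 -> F3/F4 P8 similar
  -> R7 @ bar 6 tick 0 v(1,): B3->F4 leap 6st
  -> R1 @ bar 7 tick 0 v(0, 1): F3/F4 P8 -> A3/A4 P8 similar
  -> R2 @ bar 8 tick 0 v(0, 1): A3/F4 m6 -> B3/B4 P8 similar
  -> R7 @ bar 8 tick 0 v(1,): F4->B4 leap 6st
  -> R1 @ bar 10 tick 0 v(0, 1): G3/G4 P8 -> A3/A4 P8 similar

(1, 0, R2, (0, 1))
(2, 0, R2, (0, 1))
(2, 0, R7, (1,))
(3, 0, R4, (0, 1))
(3, 2, R7, (1,))
(5, 0, R7, (1,))
(6, 0, R2, (0, 1))
(6, 0, R7, (1,))
(7, 0, R1, (0, 1))
(8, 0, R2, (0, 1))
(8, 0, R7, (1,))
(10, 0, R1, (0, 1))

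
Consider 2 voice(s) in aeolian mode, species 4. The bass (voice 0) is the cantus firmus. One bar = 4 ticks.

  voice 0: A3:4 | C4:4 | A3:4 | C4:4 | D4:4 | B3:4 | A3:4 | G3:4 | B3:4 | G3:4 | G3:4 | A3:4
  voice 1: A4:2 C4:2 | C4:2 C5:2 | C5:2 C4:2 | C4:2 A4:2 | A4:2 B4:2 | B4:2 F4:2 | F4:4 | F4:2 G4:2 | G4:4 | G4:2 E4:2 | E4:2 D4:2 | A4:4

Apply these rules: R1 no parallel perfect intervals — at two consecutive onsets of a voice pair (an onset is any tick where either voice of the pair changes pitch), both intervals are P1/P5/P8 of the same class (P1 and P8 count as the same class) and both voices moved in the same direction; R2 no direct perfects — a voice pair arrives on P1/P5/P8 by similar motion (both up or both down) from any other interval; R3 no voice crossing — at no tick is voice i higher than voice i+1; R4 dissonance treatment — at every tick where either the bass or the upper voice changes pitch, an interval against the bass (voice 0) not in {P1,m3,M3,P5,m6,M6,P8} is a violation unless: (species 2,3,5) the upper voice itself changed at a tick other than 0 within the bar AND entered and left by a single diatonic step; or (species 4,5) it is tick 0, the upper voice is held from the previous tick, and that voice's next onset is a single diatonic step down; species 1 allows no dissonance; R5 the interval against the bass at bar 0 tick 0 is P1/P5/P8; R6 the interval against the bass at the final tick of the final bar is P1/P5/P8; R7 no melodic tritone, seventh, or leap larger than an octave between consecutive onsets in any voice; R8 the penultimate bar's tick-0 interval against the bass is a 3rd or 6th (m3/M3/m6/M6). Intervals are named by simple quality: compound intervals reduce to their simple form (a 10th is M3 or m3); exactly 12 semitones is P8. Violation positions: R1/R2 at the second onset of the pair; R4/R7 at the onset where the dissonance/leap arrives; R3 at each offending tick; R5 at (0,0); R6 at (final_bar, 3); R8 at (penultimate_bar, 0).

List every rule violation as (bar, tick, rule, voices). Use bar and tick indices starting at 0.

bar 0: v0=A3 v1=A4 downbeat P8
bar 1: v0=C4 v1=C4 downbeat P1
bar 2: v0=A3 v1=C5 downbeat m3
bar 3: v0=C4 v1=C4 downbeat P1
bar 4: v0=D4 v1=A4 downbeat P5
bar 5: v0=B3 v1=B4 downbeat P8
bar 6: v0=A3 v1=F4 downbeat m6
bar 7: v0=G3 v1=F4 downbeat m7
bar 8: v0=B3 v1=G4 downbeat m6
bar 9: v0=G3 v1=G4 downbeat P8
bar 10: v0=G3 v1=E4 downbeat M6
bar 11: v0=A3 v1=A4 downbeat P8
  -> R4 @ bar 5 tick 2 v(0, 1): B3/F4 TT untreated
  -> R7 @ bar 5 tick 2 v(1,): B4->F4 leap 6st
  -> R4 @ bar 7 tick 0 v(0, 1): G3/F4 m7 untreated
  -> R2 @ bar 11 tick 0 v(0, 1): G3/D4 P5 -> A3/A4 P8 similar

(5, 2, R4, (0, 1))
(5, 2, R7, (1,))
(7, 0, R4, (0, 1))
(11, 0, R2, (0, 1))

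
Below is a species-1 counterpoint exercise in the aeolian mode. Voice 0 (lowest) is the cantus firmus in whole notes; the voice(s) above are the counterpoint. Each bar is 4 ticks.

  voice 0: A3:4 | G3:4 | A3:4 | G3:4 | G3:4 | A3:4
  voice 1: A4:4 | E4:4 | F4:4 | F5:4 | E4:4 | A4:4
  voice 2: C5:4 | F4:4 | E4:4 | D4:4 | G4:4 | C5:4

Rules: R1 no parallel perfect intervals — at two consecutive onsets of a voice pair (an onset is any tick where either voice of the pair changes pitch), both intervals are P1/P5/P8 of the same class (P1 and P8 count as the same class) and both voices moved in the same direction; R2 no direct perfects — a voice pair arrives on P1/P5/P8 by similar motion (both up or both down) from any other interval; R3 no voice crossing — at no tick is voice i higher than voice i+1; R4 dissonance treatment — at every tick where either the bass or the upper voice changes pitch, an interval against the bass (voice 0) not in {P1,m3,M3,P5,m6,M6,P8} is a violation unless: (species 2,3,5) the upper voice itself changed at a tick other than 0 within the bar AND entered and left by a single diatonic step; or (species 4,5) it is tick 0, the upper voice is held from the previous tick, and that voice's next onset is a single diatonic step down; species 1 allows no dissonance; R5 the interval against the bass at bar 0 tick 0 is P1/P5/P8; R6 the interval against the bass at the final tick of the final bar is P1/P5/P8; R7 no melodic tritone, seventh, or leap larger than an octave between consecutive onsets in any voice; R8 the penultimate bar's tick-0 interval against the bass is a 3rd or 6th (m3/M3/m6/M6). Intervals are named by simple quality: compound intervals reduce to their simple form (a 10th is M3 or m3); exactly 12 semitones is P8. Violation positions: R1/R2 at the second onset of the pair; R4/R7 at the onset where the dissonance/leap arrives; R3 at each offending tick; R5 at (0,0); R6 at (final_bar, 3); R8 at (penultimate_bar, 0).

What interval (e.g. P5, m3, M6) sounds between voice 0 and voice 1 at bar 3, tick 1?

voice 0=G3 voice 1=F5 -> m7

m7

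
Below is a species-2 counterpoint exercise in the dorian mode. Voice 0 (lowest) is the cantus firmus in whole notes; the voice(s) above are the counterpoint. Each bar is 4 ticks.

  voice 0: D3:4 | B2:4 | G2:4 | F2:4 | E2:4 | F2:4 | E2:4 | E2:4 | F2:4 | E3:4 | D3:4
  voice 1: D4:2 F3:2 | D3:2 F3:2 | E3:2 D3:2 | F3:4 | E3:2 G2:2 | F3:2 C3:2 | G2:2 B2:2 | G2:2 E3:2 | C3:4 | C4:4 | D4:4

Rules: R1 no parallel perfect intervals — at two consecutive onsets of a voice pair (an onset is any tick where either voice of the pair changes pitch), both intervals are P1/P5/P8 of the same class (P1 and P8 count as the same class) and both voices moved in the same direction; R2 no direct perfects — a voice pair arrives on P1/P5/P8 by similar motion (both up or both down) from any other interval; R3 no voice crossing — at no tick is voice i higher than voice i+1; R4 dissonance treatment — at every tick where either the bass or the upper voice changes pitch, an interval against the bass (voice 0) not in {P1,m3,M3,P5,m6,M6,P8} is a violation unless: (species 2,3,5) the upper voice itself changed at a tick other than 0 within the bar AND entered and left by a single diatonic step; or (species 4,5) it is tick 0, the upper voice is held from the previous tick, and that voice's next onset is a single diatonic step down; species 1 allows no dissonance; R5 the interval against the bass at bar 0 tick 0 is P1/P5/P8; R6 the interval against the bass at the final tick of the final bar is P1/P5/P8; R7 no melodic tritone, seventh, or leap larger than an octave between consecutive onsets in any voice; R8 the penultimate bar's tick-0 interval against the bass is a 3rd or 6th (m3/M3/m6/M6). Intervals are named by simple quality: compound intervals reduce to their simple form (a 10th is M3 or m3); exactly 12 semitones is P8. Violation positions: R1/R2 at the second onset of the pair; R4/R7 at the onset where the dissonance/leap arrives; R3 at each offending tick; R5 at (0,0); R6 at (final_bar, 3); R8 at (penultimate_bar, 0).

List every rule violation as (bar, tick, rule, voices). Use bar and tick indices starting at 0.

(1, 2, R4, (0, 1))
(4, 0, R1, (0, 1))
(5, 0, R2, (0, 1))
(5, 0, R7, (1,))
(9, 0, R7, (0,))

bar 0: v0=D3 v1=D4 downbeat P8
bar 1: v0=B2 v1=D3 downbeat m3
bar 2: v0=G2 v1=E3 downbeat M6
bar 3: v0=F2 v1=F3 downbeat P8
bar 4: v0=E2 v1=E3 downbeat P8
bar 5: v0=F2 v1=F3 downbeat P8
bar 6: v0=E2 v1=G2 downbeat m3
bar 7: v0=E2 v1=G2 downbeat m3
bar 8: v0=F2 v1=C3 downbeat P5
bar 9: v0=E3 v1=C4 downbeat m6
bar 10: v0=D3 v1=D4 downbeat P8
  -> R4 @ bar 1 tick 2 v(0, 1): B2/F3 TT untreated
  -> R1 @ bar 4 tick 0 v(0, 1): F2/F3 P8 -> E2/E3 P8 similar
  -> R2 @ bar 5 tick 0 v(0, 1): E2/G2 m3 -> F2/F3 P8 similar
  -> R7 @ bar 5 tick 0 v(1,): G2->F3 leap 10st
  -> R7 @ bar 9 tick 0 v(0,): F2->E3 leap 11st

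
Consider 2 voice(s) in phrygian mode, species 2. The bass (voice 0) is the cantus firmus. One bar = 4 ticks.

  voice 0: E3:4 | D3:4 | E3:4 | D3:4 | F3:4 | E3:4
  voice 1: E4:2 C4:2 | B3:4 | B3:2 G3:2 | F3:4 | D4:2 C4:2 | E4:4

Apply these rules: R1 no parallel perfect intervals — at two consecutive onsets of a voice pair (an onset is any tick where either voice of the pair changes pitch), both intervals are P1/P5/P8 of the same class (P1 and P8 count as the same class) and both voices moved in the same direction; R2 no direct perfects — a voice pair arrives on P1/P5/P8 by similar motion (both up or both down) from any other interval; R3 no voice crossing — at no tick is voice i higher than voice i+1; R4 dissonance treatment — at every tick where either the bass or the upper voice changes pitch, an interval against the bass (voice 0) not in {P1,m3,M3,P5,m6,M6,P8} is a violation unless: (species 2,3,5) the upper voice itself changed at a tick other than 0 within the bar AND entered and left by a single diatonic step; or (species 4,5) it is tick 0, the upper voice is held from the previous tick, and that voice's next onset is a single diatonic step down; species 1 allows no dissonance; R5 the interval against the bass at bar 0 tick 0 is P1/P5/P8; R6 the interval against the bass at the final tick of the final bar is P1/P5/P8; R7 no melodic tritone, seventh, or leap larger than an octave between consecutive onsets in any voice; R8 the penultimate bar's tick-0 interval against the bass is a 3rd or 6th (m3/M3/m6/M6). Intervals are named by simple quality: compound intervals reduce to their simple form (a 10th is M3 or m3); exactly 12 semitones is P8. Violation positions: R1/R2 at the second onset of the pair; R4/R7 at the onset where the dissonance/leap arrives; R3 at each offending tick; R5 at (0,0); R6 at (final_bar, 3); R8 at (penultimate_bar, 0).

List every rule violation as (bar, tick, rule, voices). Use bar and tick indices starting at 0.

No violations across 6 bars (E3..E3 vs E4..E4).

bar 0: v0=E3 v1=E4 downbeat P8
bar 1: v0=D3 v1=B3 downbeat M6
bar 2: v0=E3 v1=B3 downbeat P5
bar 3: v0=D3 v1=F3 downbeat m3
bar 4: v0=F3 v1=D4 downbeat M6
bar 5: v0=E3 v1=E4 downbeat P8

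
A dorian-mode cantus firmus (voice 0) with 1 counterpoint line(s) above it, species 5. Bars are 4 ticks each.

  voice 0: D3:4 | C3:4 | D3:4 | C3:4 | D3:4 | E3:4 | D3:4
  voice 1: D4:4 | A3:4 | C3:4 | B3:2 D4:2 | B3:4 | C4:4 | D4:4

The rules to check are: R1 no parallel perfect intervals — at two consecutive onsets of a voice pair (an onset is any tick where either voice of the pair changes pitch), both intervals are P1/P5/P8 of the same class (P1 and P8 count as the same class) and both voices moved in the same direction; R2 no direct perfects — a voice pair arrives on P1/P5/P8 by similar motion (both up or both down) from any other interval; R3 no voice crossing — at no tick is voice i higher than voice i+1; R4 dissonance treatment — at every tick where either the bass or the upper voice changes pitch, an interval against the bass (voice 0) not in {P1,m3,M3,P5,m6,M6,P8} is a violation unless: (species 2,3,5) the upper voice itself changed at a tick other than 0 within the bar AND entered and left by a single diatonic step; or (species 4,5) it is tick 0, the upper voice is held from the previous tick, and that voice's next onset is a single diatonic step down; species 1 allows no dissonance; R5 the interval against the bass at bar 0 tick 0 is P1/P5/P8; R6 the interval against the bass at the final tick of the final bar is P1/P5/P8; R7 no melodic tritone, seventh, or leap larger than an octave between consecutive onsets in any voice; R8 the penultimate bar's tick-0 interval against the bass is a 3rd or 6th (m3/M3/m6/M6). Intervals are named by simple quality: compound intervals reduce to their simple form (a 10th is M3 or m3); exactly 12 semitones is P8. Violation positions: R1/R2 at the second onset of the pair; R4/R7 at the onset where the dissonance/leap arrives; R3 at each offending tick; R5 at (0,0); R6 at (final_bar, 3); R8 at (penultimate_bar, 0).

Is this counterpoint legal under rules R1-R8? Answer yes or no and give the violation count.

No (8 violations)

bar 0: v0=D3 v1=D4 (P8)
bar 1: v0=C3 v1=A3 (M6)
bar 2: v0=D3 v1=C3 (M2)
bar 3: v0=C3 v1=B3 (M7)
bar 4: v0=D3 v1=B3 (M6)
bar 5: v0=E3 v1=C4 (m6)
bar 6: v0=D3 v1=D4 (P8)
  R3 @ bar2.0: D3 above C3
  R4 @ bar2.0: D3/C3 M2 untreated
  R3 @ bar2.1: D3 above C3
  R3 @ bar2.2: D3 above C3
  R3 @ bar2.3: D3 above C3
  R4 @ bar3.0: C3/B3 M7 untreated
  R7 @ bar3.0: C3->B3 leap 11st
  R4 @ bar3.2: C3/D4 M2 untreated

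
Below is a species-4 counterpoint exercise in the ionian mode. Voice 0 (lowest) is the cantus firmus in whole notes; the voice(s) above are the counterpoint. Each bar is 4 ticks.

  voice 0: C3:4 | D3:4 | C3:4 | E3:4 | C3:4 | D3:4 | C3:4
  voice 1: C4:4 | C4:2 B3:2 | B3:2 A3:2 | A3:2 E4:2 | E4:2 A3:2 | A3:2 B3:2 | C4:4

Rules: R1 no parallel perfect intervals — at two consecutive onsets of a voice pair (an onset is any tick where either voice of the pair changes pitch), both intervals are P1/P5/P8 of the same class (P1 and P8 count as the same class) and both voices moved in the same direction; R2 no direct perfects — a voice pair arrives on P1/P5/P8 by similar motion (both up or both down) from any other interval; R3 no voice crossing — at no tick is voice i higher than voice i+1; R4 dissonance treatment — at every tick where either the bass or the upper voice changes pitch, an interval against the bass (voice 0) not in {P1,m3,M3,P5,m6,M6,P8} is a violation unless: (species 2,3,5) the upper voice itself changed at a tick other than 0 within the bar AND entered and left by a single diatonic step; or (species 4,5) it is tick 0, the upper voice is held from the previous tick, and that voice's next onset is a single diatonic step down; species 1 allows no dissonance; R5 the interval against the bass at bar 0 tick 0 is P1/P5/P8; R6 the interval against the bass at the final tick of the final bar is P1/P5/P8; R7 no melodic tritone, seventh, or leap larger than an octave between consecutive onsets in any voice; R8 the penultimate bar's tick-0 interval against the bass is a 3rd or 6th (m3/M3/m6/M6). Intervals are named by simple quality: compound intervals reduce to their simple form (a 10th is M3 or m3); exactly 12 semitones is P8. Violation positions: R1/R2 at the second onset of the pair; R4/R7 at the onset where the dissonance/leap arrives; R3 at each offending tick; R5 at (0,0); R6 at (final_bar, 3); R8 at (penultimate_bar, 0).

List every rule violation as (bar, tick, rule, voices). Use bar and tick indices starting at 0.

bar 0: v0=C3 v1=C4 downbeat P8
bar 1: v0=D3 v1=C4 downbeat m7
bar 2: v0=C3 v1=B3 downbeat M7
bar 3: v0=E3 v1=A3 downbeat P4
bar 4: v0=C3 v1=E4 downbeat M3
bar 5: v0=D3 v1=A3 downbeat P5
bar 6: v0=C3 v1=C4 downbeat P8
  -> R4 @ bar 3 tick 0 v(0, 1): E3/A3 P4 untreated
  -> R8 @ bar 5 tick 0 v(0, 1): penult P5 not 3rd/6th

(3, 0, R4, (0, 1))
(5, 0, R8, (0, 1))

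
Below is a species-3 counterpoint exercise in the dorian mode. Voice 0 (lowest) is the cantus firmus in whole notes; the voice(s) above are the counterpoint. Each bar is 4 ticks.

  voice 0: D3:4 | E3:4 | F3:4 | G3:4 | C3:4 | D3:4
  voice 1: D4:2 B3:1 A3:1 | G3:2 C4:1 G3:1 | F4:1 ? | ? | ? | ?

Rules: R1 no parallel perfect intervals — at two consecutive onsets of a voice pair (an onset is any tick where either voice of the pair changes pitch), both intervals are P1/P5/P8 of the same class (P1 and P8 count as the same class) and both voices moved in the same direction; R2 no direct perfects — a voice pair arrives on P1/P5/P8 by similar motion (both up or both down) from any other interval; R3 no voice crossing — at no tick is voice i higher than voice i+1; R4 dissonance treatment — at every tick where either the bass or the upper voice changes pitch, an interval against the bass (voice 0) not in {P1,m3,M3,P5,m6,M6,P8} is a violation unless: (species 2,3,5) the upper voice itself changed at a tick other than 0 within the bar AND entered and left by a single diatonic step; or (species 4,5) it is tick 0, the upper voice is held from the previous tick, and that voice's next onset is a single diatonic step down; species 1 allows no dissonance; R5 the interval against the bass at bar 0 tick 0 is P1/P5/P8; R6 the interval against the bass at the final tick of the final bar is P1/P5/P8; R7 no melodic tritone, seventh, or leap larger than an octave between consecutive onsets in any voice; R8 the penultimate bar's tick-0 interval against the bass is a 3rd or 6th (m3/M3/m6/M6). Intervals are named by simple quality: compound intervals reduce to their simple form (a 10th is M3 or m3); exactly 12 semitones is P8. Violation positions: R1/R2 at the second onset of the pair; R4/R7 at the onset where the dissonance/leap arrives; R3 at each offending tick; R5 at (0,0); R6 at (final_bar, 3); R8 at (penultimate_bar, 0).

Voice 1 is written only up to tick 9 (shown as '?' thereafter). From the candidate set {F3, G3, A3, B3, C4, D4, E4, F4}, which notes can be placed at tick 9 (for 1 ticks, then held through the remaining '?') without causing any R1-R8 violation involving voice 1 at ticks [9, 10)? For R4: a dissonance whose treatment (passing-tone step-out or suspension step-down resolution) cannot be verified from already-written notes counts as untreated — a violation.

{A3, C4, D4, F3, F4}

F3: legal
G3: violates R4,R7
A3: legal
B3: violates R4,R7
C4: legal
D4: legal
E4: violates R4
F4: legal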